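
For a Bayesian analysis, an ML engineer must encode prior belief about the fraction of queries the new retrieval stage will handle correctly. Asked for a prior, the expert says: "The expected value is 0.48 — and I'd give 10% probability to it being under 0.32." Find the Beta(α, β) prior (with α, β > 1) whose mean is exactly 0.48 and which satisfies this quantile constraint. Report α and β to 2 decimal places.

α ≈ 7.46, β ≈ 8.08

With mean 0.48 fixed, write α = 0.48s, β = 0.52s where s = α+β.
Need P(θ < 0.32) = 0.1 under Beta(0.48s, 0.52s). Normal approximation: (q−m)/√(m(1−m)/s) ≈ z_{0.1} = -1.28, so s ≈ 0.48·0.52·(-1.28)²/(0.32−0.48)² = 16.0.
At s = 16.0: P(θ<0.32) ≈ 0.097. Adjusting to match 0.1 gives s ≈ 15.54.
So α = 0.48·15.54 ≈ 7.46, β = 0.52·15.54 ≈ 8.08.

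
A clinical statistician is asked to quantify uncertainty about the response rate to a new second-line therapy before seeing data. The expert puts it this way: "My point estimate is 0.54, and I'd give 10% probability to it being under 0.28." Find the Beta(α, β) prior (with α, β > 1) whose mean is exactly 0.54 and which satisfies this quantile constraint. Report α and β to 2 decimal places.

With mean 0.54 fixed, write α = 0.54s, β = 0.46s where s = α+β.
Need P(θ < 0.28) = 0.1 under Beta(0.54s, 0.46s). Normal approximation: (q−m)/√(m(1−m)/s) ≈ z_{0.1} = -1.28, so s ≈ 0.54·0.46·(-1.28)²/(0.28−0.54)² = 6.0.
At s = 6.0: P(θ<0.28) ≈ 0.095. Adjusting to match 0.1 gives s ≈ 5.80.
So α = 0.54·5.80 ≈ 3.13, β = 0.46·5.80 ≈ 2.67.

α ≈ 3.13, β ≈ 2.67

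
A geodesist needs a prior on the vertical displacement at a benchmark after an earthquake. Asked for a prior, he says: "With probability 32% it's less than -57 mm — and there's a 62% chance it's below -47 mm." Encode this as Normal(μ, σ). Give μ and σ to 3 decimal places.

μ = -50.951, σ = 12.934

The p-quantile of Normal(μ,σ) is μ + z_p·σ, with z_{0.32} = -0.4677 and z_{0.62} = 0.3055.
Eliminate σ: μ = (z₂·x₁ − z₁·x₂)/(z₂ − z₁) = (0.3055·-57 − (-0.4677)·-47)/0.7732 = -50.951.
Then σ = (x₂ − x₁)/(z₂ − z₁) = (-47 − -57)/0.7732 = 12.934.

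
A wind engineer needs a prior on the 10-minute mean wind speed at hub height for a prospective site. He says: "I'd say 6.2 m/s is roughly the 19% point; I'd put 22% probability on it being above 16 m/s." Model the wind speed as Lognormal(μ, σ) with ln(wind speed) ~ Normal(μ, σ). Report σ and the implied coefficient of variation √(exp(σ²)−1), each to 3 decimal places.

σ ≈ 0.575, CV ≈ 0.625

If T ~ Lognormal(μ,σ) then ln T ~ Normal(μ,σ), so the p-quantile of ln T is μ + z_p·σ.
ln(6.2) = 1.825 and ln(16) = 2.773; z_{0.19} = -0.8779, z_{0.78} = 0.7722.
σ = (2.773 − 1.825)/(0.7722 − (-0.8779)) = 0.575.
μ = 1.825 − (-0.8779)·0.575 = 2.329.
CV = √(exp(σ²)−1) = √(exp(0.3301)−1) = 0.625.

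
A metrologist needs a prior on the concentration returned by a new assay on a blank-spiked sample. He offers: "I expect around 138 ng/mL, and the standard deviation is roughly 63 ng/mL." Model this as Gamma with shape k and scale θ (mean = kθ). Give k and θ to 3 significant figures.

For Gamma(k, scale θ): mean = kθ, variance = kθ², so CV = 1/√k.
CV = SD/mean = 63/138 = 0.4565, hence k = 1/CV² = 4.8.
Then θ = mean/k = 138/4.8 = 28.8.

k ≈ 4.8, θ ≈ 28.8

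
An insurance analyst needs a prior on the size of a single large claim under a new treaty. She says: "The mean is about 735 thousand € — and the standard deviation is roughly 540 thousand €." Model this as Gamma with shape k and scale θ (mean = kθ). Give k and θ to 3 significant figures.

For Gamma(k, scale θ): mean = kθ, variance = kθ², so CV = 1/√k.
CV = SD/mean = 540/735 = 0.7347, hence k = 1/CV² = 1.85.
Then θ = mean/k = 735/1.85 = 397.

k ≈ 1.85, θ ≈ 397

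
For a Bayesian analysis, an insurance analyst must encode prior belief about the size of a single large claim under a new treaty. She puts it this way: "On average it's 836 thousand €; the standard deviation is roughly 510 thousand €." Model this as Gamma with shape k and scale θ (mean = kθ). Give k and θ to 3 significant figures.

k ≈ 2.69, θ ≈ 311

For Gamma(k, scale θ): mean = kθ, variance = kθ², so CV = 1/√k.
CV = SD/mean = 510/836 = 0.61, hence k = 1/CV² = 2.69.
Then θ = mean/k = 836/2.69 = 311.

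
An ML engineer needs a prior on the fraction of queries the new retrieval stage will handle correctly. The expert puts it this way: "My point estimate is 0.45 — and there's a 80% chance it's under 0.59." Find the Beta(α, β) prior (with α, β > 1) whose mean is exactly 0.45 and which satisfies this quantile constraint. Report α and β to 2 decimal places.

α ≈ 4.02, β ≈ 4.92

With mean 0.45 fixed, write α = 0.45s, β = 0.55s where s = α+β.
Need P(θ < 0.59) = 0.8 under Beta(0.45s, 0.55s). Normal approximation: (q−m)/√(m(1−m)/s) ≈ z_{0.8} = 0.842, so s ≈ 0.45·0.55·(0.842)²/(0.59−0.45)² = 8.9.
At s = 8.9: P(θ<0.59) ≈ 0.800. Adjusting to match 0.8 gives s ≈ 8.94.
So α = 0.45·8.94 ≈ 4.02, β = 0.55·8.94 ≈ 4.92.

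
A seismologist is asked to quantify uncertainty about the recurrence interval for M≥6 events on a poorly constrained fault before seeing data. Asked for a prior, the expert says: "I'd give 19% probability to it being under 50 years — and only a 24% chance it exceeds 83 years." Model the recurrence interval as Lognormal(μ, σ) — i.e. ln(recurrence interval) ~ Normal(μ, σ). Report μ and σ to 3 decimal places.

μ ≈ 4.193, σ ≈ 0.320

If T ~ Lognormal(μ,σ) then ln T ~ Normal(μ,σ), so the p-quantile of ln T is μ + z_p·σ.
ln(50) = 3.912 and ln(83) = 4.419; z_{0.19} = -0.8779, z_{0.76} = 0.7063.
σ = (4.419 − 3.912)/(0.7063 − (-0.8779)) = 0.320.
μ = 3.912 − (-0.8779)·0.320 = 4.193.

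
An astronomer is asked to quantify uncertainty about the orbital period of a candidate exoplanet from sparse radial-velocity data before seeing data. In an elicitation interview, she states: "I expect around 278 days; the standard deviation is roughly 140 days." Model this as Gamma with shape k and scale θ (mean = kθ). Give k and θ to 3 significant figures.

k ≈ 3.94, θ ≈ 70.5

For Gamma(k, scale θ): mean = kθ, variance = kθ², so CV = 1/√k.
CV = SD/mean = 140/278 = 0.5036, hence k = 1/CV² = 3.94.
Then θ = mean/k = 278/3.94 = 70.5.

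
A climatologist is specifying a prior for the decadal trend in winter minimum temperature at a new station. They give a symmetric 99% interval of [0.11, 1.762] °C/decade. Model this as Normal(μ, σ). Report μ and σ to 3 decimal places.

μ = 0.936, σ = 0.321

A symmetric 99% interval runs μ ± z·σ with z = 2.576.
Half-width = 0.826, so σ = 0.826/2.576 = 0.321.
μ is the interval midpoint, 0.936.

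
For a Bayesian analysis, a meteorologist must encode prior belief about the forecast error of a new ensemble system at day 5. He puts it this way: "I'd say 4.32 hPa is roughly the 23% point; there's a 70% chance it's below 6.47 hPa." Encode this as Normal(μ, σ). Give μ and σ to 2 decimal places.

For Normal(μ,σ), the p-quantile is μ + z_p·σ. Here z_{0.23} = -0.7388, z_{0.7} = 0.5244.
So 4.32 = μ − 0.7388σ and 6.47 = μ + 0.5244σ.
Subtracting: σ = (6.47 − 4.32)/(0.5244 − (-0.7388)) = 1.70.
Then μ = 4.32 − (-0.7388)·1.70 = 5.58.

μ = 5.58, σ = 1.70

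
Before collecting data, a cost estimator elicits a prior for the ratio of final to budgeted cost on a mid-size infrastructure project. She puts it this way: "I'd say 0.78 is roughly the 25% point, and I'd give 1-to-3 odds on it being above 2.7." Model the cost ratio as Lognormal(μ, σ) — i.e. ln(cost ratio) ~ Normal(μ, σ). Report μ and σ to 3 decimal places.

μ ≈ 0.372, σ ≈ 0.920

If T ~ Lognormal(μ,σ) then ln T ~ Normal(μ,σ), so the p-quantile of ln T is μ + z_p·σ.
ln(0.78) = -0.2485 and ln(2.7) = 0.9933; z_{0.25} = -0.6745, z_{0.75} = 0.6745.
σ = (0.9933 − -0.2485)/(0.6745 − (-0.6745)) = 0.920.
μ = -0.2485 − (-0.6745)·0.920 = 0.372.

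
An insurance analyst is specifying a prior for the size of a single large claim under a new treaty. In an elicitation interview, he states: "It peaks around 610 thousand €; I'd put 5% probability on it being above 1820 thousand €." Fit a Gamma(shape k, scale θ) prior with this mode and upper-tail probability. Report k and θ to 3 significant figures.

Gamma(k,θ) with k>1 has mode (k−1)θ, so θ = 610/(k−1).
Need P(X < 1820) = 0.95 with θ tied to k this way. Start at k = 2, θ = 610: P(X<1820) ≈ 0.798.
Too low — raise k to concentrate. Iterating converges to k ≈ 3.22.
Then θ = 610/(3.22−1) ≈ 275.

k ≈ 3.22, θ ≈ 275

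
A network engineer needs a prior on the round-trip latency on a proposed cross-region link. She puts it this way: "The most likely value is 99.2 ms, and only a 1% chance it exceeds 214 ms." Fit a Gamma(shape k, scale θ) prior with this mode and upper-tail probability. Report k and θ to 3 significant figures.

Gamma(k,θ) with k>1 has mode (k−1)θ, so θ = 99.2/(k−1).
Need P(X < 214) = 0.99 with θ tied to k this way. Start at k = 2, θ = 99.2: P(X<214) ≈ 0.635.
Too low — raise k to concentrate. Iterating converges to k ≈ 9.19.
Then θ = 99.2/(9.19−1) ≈ 12.1.

k ≈ 9.19, θ ≈ 12.1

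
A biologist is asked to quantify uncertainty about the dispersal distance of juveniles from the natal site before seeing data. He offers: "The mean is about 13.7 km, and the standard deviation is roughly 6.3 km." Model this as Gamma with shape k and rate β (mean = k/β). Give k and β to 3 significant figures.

For Gamma(k, rate β): mean = k/β, variance = k/β², so CV = 1/√k.
CV = SD/mean = 6.3/13.7 = 0.4599, hence k = 1/CV² = 4.73.
Then β = k/mean = 4.73/13.7 = 0.345.

k ≈ 4.73, β ≈ 0.345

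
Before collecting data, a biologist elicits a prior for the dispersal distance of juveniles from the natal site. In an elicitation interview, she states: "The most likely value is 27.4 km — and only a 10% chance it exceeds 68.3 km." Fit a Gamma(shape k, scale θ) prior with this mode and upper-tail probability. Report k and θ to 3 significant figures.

k ≈ 3.3, θ ≈ 11.9

Gamma(k,θ) with k>1 has mode (k−1)θ, so θ = 27.4/(k−1).
Need P(X < 68.3) = 0.9 with θ tied to k this way. Start at k = 2, θ = 27.4: P(X<68.3) ≈ 0.711.
Too low — raise k to concentrate. Iterating converges to k ≈ 3.3.
Then θ = 27.4/(3.3−1) ≈ 11.9.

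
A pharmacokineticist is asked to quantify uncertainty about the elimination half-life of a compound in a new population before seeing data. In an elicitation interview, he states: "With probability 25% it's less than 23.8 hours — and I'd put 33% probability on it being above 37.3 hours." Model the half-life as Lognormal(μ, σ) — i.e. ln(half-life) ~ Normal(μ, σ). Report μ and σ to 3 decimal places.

μ ≈ 3.442, σ ≈ 0.403

If T ~ Lognormal(μ,σ) then ln T ~ Normal(μ,σ), so the p-quantile of ln T is μ + z_p·σ.
ln(23.8) = 3.17 and ln(37.3) = 3.619; z_{0.25} = -0.6745, z_{0.67} = 0.4399.
σ = (3.619 − 3.17)/(0.4399 − (-0.6745)) = 0.403.
μ = 3.17 − (-0.6745)·0.403 = 3.442.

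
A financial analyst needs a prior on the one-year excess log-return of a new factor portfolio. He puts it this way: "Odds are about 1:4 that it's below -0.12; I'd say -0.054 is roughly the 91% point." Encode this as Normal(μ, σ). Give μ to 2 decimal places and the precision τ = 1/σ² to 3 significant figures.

μ = -0.09, τ = 1090

The p-quantile of Normal(μ,σ) is μ + z_p·σ, with z_{0.2} = -0.8416 and z_{0.91} = 1.341.
Eliminate σ: μ = (z₂·x₁ − z₁·x₂)/(z₂ − z₁) = (1.341·-0.12 − (-0.8416)·-0.054)/2.182 = -0.09.
Then σ = (x₂ − x₁)/(z₂ − z₁) = (-0.054 − -0.12)/2.182 = 0.03.
Precision τ = 1/σ² = 1/0.03024² = 1090.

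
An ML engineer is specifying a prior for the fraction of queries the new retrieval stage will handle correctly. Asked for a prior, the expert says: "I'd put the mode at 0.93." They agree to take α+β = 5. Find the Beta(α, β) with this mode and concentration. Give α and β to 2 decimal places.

For α,β > 1 the Beta mode is (α−1)/(α+β−2). With α+β = 5, the mode is (α−1)/3.
Set (α−1)/3 = 0.93 → α = 1 + 0.93·3 = 3.79.
β = 5 − α = 1.21.

α = 3.79, β = 1.21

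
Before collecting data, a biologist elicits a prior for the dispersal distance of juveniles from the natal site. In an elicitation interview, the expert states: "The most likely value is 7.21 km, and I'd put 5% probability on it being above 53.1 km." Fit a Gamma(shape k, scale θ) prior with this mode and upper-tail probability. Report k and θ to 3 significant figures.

Gamma(k,θ) with k>1 has mode (k−1)θ, so θ = 7.21/(k−1).
Need P(X < 53.1) = 0.95 with θ tied to k this way. Start at k = 2, θ = 7.21: P(X<53.1) ≈ 0.995.
Too high — lower k to spread out. Iterating converges to k ≈ 1.54.
Then θ = 7.21/(1.54−1) ≈ 13.4.

k ≈ 1.54, θ ≈ 13.4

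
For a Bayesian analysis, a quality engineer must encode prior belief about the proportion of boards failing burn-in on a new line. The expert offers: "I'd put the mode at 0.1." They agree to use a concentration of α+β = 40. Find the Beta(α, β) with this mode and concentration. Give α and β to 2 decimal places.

α = 4.80, β = 35.20

For α,β > 1 the Beta mode is (α−1)/(α+β−2). With α+β = 40, the mode is (α−1)/38.
Set (α−1)/38 = 0.1 → α = 1 + 0.1·38 = 4.80.
β = 40 − α = 35.20.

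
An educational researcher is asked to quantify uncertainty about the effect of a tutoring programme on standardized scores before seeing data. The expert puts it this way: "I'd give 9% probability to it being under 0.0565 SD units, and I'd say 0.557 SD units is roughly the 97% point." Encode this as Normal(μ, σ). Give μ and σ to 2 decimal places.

For Normal(μ,σ), the p-quantile is μ + z_p·σ. Here z_{0.09} = -1.341, z_{0.97} = 1.881.
So 0.0565 = μ − 1.341σ and 0.557 = μ + 1.881σ.
Subtracting: σ = (0.557 − 0.0565)/(1.881 − (-1.341)) = 0.16.
Then μ = 0.0565 − (-1.341)·0.16 = 0.26.

μ = 0.26, σ = 0.16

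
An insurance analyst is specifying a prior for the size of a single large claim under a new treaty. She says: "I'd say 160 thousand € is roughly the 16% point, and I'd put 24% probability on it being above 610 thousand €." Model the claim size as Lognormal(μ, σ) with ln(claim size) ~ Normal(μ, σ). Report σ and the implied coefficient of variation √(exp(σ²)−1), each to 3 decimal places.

If T ~ Lognormal(μ,σ) then ln T ~ Normal(μ,σ), so the p-quantile of ln T is μ + z_p·σ.
ln(160) = 5.075 and ln(610) = 6.413; z_{0.16} = -0.9945, z_{0.76} = 0.7063.
σ = (6.413 − 5.075)/(0.7063 − (-0.9945)) = 0.787.
μ = 5.075 − (-0.9945)·0.787 = 5.858.
CV = √(exp(σ²)−1) = √(exp(0.6192)−1) = 0.926.

σ ≈ 0.787, CV ≈ 0.926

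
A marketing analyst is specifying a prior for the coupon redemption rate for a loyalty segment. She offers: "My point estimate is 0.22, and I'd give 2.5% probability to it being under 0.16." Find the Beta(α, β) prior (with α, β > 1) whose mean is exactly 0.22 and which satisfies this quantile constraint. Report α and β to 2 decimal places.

α ≈ 35.86, β ≈ 127.15

With mean 0.22 fixed, write α = 0.22s, β = 0.78s where s = α+β.
Need P(θ < 0.16) = 0.025 under Beta(0.22s, 0.78s). Normal approximation: (q−m)/√(m(1−m)/s) ≈ z_{0.025} = -1.96, so s ≈ 0.22·0.78·(-1.96)²/(0.16−0.22)² = 183.1.
At s = 183.1: P(θ<0.16) ≈ 0.019. Adjusting to match 0.025 gives s ≈ 163.01.
So α = 0.22·163.01 ≈ 35.86, β = 0.78·163.01 ≈ 127.15.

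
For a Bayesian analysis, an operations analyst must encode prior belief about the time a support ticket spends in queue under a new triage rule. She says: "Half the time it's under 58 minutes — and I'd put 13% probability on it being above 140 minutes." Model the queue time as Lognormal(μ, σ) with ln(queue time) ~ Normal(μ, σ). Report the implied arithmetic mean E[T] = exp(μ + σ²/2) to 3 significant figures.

If T ~ Lognormal(μ,σ) then ln T ~ Normal(μ,σ), so the p-quantile of ln T is μ + z_p·σ.
ln(58) = 4.06 and ln(140) = 4.942; z_{0.5} = 0, z_{0.87} = 1.126.
σ = (4.942 − 4.06)/(1.126 − (0)) = 0.782.
μ = 4.06 − (0)·0.782 = 4.060.
E[T] = exp(μ + σ²/2) = exp(4.060 + 0.3060) = 78.8 minutes.

E[T] ≈ 78.8 minutes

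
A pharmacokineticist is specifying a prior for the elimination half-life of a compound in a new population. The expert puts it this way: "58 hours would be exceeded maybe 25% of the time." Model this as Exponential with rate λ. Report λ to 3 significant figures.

λ ≈ 0.0239

P(T > 58.0) = e^(−λ·58.0) = 0.25, so λ = −ln(0.25)/58.0 = 0.0239.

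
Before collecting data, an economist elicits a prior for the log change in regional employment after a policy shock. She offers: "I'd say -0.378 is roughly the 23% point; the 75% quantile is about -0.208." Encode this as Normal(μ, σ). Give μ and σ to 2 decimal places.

μ = -0.29, σ = 0.12

For Normal(μ,σ), the p-quantile is μ + z_p·σ. Here z_{0.23} = -0.7388, z_{0.75} = 0.6745.
So -0.378 = μ − 0.7388σ and -0.208 = μ + 0.6745σ.
Subtracting: σ = (-0.208 − -0.378)/(0.6745 − (-0.7388)) = 0.12.
Then μ = -0.378 − (-0.7388)·0.12 = -0.29.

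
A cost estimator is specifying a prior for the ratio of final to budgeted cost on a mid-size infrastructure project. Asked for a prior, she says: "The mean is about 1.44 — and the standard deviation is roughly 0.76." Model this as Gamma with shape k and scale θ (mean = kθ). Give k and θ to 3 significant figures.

k ≈ 3.59, θ ≈ 0.401

For Gamma(k, scale θ): mean = kθ, variance = kθ², so CV = 1/√k.
CV = SD/mean = 0.76/1.44 = 0.5278, hence k = 1/CV² = 3.59.
Then θ = mean/k = 1.44/3.59 = 0.401.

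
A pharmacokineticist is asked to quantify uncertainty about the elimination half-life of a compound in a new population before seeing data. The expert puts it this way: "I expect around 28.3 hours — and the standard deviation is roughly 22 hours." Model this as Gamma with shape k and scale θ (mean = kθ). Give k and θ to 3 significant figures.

For Gamma(k, scale θ): mean = kθ, variance = kθ², so CV = 1/√k.
CV = SD/mean = 22/28.3 = 0.7774, hence k = 1/CV² = 1.65.
Then θ = mean/k = 28.3/1.65 = 17.1.

k ≈ 1.65, θ ≈ 17.1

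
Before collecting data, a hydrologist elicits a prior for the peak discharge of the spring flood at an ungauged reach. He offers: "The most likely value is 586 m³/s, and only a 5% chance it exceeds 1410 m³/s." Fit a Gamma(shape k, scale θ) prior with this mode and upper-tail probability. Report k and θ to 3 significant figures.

k ≈ 4.54, θ ≈ 166

Gamma(k,θ) with k>1 has mode (k−1)θ, so θ = 586/(k−1).
Need P(X < 1410) = 0.95 with θ tied to k this way. Start at k = 2, θ = 586: P(X<1410) ≈ 0.693.
Too low — raise k to concentrate. Iterating converges to k ≈ 4.54.
Then θ = 586/(4.54−1) ≈ 166.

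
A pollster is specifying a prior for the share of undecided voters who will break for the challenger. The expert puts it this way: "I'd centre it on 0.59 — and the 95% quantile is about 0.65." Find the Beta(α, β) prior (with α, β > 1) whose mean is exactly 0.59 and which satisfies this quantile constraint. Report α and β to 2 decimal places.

With mean 0.59 fixed, write α = 0.59s, β = 0.41s where s = α+β.
Need P(θ < 0.65) = 0.95 under Beta(0.59s, 0.41s). Normal approximation: (q−m)/√(m(1−m)/s) ≈ z_{0.95} = 1.64, so s ≈ 0.59·0.41·(1.64)²/(0.65−0.59)² = 181.8.
At s = 181.8: P(θ<0.65) ≈ 0.952. Adjusting to match 0.95 gives s ≈ 177.45.
So α = 0.59·177.45 ≈ 104.70, β = 0.41·177.45 ≈ 72.76.

α ≈ 104.70, β ≈ 72.76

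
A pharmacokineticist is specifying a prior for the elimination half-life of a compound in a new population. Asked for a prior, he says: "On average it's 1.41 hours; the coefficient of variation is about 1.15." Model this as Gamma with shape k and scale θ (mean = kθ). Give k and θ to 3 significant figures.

k ≈ 0.756, θ ≈ 1.86

For Gamma(k, scale θ): mean = kθ, variance = kθ², so CV = 1/√k.
CV = 1.15, hence k = 1/CV² = 0.756.
Then θ = mean/k = 1.41/0.756 = 1.86.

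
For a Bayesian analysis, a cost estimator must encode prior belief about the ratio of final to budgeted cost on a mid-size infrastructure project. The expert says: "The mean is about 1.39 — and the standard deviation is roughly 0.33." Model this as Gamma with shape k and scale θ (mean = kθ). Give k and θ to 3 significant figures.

k ≈ 17.7, θ ≈ 0.0783

For Gamma(k, scale θ): mean = kθ, variance = kθ², so CV = 1/√k.
CV = SD/mean = 0.33/1.39 = 0.2374, hence k = 1/CV² = 17.7.
Then θ = mean/k = 1.39/17.7 = 0.0783.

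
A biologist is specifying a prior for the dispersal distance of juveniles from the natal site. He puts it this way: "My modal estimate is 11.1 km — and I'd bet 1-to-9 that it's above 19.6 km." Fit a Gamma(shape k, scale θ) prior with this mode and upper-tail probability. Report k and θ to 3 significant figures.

k ≈ 6.88, θ ≈ 1.89

Gamma(k,θ) with k>1 has mode (k−1)θ, so θ = 11.1/(k−1).
Need P(X < 19.6) = 0.9 with θ tied to k this way. Start at k = 2, θ = 11.1: P(X<19.6) ≈ 0.527.
Too low — raise k to concentrate. Iterating converges to k ≈ 6.88.
Then θ = 11.1/(6.88−1) ≈ 1.89.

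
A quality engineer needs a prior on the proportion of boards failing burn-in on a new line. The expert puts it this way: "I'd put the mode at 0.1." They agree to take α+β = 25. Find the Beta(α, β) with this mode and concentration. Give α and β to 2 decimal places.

α = 3.30, β = 21.70

For α,β > 1 the Beta mode is (α−1)/(α+β−2). With α+β = 25, the mode is (α−1)/23.
Set (α−1)/23 = 0.1 → α = 1 + 0.1·23 = 3.30.
β = 25 − α = 21.70.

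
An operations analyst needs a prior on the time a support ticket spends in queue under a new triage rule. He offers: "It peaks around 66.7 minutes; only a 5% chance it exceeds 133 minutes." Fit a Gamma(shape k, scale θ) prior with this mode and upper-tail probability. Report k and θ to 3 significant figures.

k ≈ 6.82, θ ≈ 11.5

Gamma(k,θ) with k>1 has mode (k−1)θ, so θ = 66.7/(k−1).
Need P(X < 133) = 0.95 with θ tied to k this way. Start at k = 2, θ = 66.7: P(X<133) ≈ 0.592.
Too low — raise k to concentrate. Iterating converges to k ≈ 6.82.
Then θ = 66.7/(6.82−1) ≈ 11.5.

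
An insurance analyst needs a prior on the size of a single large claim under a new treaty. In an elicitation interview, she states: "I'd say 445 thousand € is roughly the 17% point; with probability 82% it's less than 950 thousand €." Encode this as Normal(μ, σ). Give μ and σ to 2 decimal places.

The p-quantile of Normal(μ,σ) is μ + z_p·σ, with z_{0.17} = -0.9542 and z_{0.82} = 0.9154.
Eliminate σ: μ = (z₂·x₁ − z₁·x₂)/(z₂ − z₁) = (0.9154·445 − (-0.9542)·950)/1.87 = 702.74.
Then σ = (x₂ − x₁)/(z₂ − z₁) = (950 − 445)/1.87 = 270.12.

μ = 702.74, σ = 270.12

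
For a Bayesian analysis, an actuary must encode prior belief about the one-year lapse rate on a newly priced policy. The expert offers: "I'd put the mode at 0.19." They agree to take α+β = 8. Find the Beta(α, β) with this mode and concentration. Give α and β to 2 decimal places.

For α,β > 1 the Beta mode is (α−1)/(α+β−2). With α+β = 8, the mode is (α−1)/6.
Set (α−1)/6 = 0.19 → α = 1 + 0.19·6 = 2.14.
β = 8 − α = 5.86.

α = 2.14, β = 5.86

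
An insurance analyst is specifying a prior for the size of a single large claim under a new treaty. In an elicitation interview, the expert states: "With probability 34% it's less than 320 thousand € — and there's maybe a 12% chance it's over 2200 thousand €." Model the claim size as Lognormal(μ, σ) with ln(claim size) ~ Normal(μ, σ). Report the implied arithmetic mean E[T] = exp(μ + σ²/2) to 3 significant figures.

E[T] ≈ 1100 thousand €

If T ~ Lognormal(μ,σ) then ln T ~ Normal(μ,σ), so the p-quantile of ln T is μ + z_p·σ.
ln(320) = 5.768 and ln(2200) = 7.696; z_{0.34} = -0.4125, z_{0.88} = 1.175.
σ = (7.696 − 5.768)/(1.175 − (-0.4125)) = 1.214.
μ = 5.768 − (-0.4125)·1.214 = 6.269.
E[T] = exp(μ + σ²/2) = exp(6.269 + 0.7375) = 1100 thousand €.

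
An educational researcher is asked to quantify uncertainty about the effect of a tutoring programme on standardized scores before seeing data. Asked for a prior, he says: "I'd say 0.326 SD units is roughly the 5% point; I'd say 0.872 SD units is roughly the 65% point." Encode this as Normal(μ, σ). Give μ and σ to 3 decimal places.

μ = 0.768, σ = 0.269

The p-quantile of Normal(μ,σ) is μ + z_p·σ, with z_{0.05} = -1.645 and z_{0.65} = 0.3853.
Eliminate σ: μ = (z₂·x₁ − z₁·x₂)/(z₂ − z₁) = (0.3853·0.326 − (-1.645)·0.872)/2.03 = 0.768.
Then σ = (x₂ − x₁)/(z₂ − z₁) = (0.872 − 0.326)/2.03 = 0.269.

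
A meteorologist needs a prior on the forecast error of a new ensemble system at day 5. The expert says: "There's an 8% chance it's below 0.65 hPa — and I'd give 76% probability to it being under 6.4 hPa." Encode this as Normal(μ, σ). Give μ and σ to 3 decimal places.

For Normal(μ,σ), the p-quantile is μ + z_p·σ. Here z_{0.08} = -1.405, z_{0.76} = 0.7063.
So 0.65 = μ − 1.405σ and 6.4 = μ + 0.7063σ.
Subtracting: σ = (6.4 − 0.65)/(0.7063 − (-1.405)) = 2.723.
Then μ = 0.65 − (-1.405)·2.723 = 4.476.

μ = 4.476, σ = 2.723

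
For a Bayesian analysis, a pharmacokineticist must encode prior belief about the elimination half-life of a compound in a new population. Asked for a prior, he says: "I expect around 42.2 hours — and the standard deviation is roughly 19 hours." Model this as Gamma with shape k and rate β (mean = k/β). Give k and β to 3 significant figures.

k ≈ 4.93, β ≈ 0.117

For Gamma(k, rate β): mean = k/β, variance = k/β², so CV = 1/√k.
CV = SD/mean = 19/42.2 = 0.4502, hence k = 1/CV² = 4.93.
Then β = k/mean = 4.93/42.2 = 0.117.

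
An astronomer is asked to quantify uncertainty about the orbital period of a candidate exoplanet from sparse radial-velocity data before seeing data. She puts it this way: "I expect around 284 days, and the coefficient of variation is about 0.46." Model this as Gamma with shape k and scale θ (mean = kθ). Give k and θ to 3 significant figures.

For Gamma(k, scale θ): mean = kθ, variance = kθ², so CV = 1/√k.
CV = 0.46, hence k = 1/CV² = 4.73.
Then θ = mean/k = 284/4.73 = 60.1.

k ≈ 4.73, θ ≈ 60.1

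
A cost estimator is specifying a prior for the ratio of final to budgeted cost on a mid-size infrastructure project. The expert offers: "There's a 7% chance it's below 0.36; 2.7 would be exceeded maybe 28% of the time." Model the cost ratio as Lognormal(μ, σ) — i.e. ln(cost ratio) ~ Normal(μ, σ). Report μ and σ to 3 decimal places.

If T ~ Lognormal(μ,σ) then ln T ~ Normal(μ,σ), so the p-quantile of ln T is μ + z_p·σ.
ln(0.36) = -1.022 and ln(2.7) = 0.9933; z_{0.07} = -1.476, z_{0.72} = 0.5828.
σ = (0.9933 − -1.022)/(0.5828 − (-1.476)) = 0.979.
μ = -1.022 − (-1.476)·0.979 = 0.423.

μ ≈ 0.423, σ ≈ 0.979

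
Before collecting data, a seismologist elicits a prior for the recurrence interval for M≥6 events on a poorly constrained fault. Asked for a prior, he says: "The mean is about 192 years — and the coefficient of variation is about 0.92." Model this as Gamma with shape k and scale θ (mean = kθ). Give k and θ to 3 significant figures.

k ≈ 1.18, θ ≈ 163

For Gamma(k, scale θ): mean = kθ, variance = kθ², so CV = 1/√k.
CV = 0.92, hence k = 1/CV² = 1.18.
Then θ = mean/k = 192/1.18 = 163.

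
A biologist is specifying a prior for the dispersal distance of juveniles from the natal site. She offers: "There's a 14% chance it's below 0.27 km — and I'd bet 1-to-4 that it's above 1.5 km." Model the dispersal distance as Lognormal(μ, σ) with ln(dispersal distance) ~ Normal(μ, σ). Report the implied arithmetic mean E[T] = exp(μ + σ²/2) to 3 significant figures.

E[T] ≈ 1.05 km

If T ~ Lognormal(μ,σ) then ln T ~ Normal(μ,σ), so the p-quantile of ln T is μ + z_p·σ.
ln(0.27) = -1.309 and ln(1.5) = 0.4055; z_{0.14} = -1.08, z_{0.8} = 0.8416.
σ = (0.4055 − -1.309)/(0.8416 − (-1.08)) = 0.892.
μ = -1.309 − (-1.08)·0.892 = -0.345.
E[T] = exp(μ + σ²/2) = exp(-0.345 + 0.3980) = 1.05 km.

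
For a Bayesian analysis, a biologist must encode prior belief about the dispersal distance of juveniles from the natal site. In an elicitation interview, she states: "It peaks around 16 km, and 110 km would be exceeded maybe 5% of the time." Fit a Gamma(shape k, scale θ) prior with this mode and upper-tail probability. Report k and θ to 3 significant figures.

k ≈ 1.59, θ ≈ 27.1

Gamma(k,θ) with k>1 has mode (k−1)θ, so θ = 16/(k−1).
Need P(X < 110) = 0.95 with θ tied to k this way. Start at k = 2, θ = 16: P(X<110) ≈ 0.992.
Too high — lower k to spread out. Iterating converges to k ≈ 1.59.
Then θ = 16/(1.59−1) ≈ 27.1.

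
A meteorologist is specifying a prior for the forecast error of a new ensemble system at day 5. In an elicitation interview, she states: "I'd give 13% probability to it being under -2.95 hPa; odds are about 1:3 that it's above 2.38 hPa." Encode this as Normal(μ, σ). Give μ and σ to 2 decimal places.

For Normal(μ,σ), the p-quantile is μ + z_p·σ. Here z_{0.13} = -1.126, z_{0.75} = 0.6745.
So -2.95 = μ − 1.126σ and 2.38 = μ + 0.6745σ.
Subtracting: σ = (2.38 − -2.95)/(0.6745 − (-1.126)) = 2.96.
Then μ = -2.95 − (-1.126)·2.96 = 0.38.

μ = 0.38, σ = 2.96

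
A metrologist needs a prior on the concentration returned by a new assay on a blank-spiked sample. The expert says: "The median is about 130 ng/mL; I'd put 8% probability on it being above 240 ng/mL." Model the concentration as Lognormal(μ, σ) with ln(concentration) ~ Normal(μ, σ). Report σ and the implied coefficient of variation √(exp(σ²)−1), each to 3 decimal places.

σ ≈ 0.436, CV ≈ 0.458

If T ~ Lognormal(μ,σ) then ln T ~ Normal(μ,σ), so the p-quantile of ln T is μ + z_p·σ.
ln(130) = 4.868 and ln(240) = 5.481; z_{0.5} = 0, z_{0.92} = 1.405.
σ = (5.481 − 4.868)/(1.405 − (0)) = 0.436.
μ = 4.868 − (0)·0.436 = 4.868.
CV = √(exp(σ²)−1) = √(exp(0.1904)−1) = 0.458.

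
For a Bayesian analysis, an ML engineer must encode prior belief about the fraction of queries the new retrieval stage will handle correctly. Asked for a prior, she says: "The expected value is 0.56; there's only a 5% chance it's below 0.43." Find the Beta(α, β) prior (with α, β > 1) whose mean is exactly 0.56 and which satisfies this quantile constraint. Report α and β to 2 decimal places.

α ≈ 22.20, β ≈ 17.44

With mean 0.56 fixed, write α = 0.56s, β = 0.44s where s = α+β.
Need P(θ < 0.43) = 0.05 under Beta(0.56s, 0.44s). Normal approximation: (q−m)/√(m(1−m)/s) ≈ z_{0.05} = -1.64, so s ≈ 0.56·0.44·(-1.64)²/(0.43−0.56)² = 39.4.
At s = 39.4: P(θ<0.43) ≈ 0.050. Adjusting to match 0.05 gives s ≈ 39.64.
So α = 0.56·39.64 ≈ 22.20, β = 0.44·39.64 ≈ 17.44.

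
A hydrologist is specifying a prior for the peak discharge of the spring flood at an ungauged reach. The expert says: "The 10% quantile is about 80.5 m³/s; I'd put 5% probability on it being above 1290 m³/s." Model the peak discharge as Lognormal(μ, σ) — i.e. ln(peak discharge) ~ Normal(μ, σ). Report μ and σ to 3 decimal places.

If T ~ Lognormal(μ,σ) then ln T ~ Normal(μ,σ), so the p-quantile of ln T is μ + z_p·σ.
ln(80.5) = 4.388 and ln(1290) = 7.162; z_{0.1} = -1.282, z_{0.95} = 1.645.
σ = (7.162 − 4.388)/(1.645 − (-1.282)) = 0.948.
μ = 4.388 − (-1.282)·0.948 = 5.603.

μ ≈ 5.603, σ ≈ 0.948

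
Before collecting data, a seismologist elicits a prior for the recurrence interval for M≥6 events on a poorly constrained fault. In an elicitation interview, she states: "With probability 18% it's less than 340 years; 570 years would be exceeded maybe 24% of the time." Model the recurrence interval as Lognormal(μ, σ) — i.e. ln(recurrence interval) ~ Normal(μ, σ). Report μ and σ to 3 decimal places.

If T ~ Lognormal(μ,σ) then ln T ~ Normal(μ,σ), so the p-quantile of ln T is μ + z_p·σ.
ln(340) = 5.829 and ln(570) = 6.346; z_{0.18} = -0.9154, z_{0.76} = 0.7063.
σ = (6.346 − 5.829)/(0.7063 − (-0.9154)) = 0.319.
μ = 5.829 − (-0.9154)·0.319 = 6.121.

μ ≈ 6.121, σ ≈ 0.319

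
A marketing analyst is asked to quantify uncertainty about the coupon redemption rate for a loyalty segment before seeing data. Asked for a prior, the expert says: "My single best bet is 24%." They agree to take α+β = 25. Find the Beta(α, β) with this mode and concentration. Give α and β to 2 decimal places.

For α,β > 1 the Beta mode is (α−1)/(α+β−2). With α+β = 25, the mode is (α−1)/23.
Set (α−1)/23 = 0.24 → α = 1 + 0.24·23 = 6.52.
β = 25 − α = 18.48.

α = 6.52, β = 18.48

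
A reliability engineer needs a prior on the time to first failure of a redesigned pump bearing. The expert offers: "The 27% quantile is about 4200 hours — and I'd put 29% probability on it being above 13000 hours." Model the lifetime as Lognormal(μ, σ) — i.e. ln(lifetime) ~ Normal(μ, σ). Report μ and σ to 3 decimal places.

If T ~ Lognormal(μ,σ) then ln T ~ Normal(μ,σ), so the p-quantile of ln T is μ + z_p·σ.
ln(4200) = 8.343 and ln(13000) = 9.473; z_{0.27} = -0.6128, z_{0.71} = 0.5534.
σ = (9.473 − 8.343)/(0.5534 − (-0.6128)) = 0.969.
μ = 8.343 − (-0.6128)·0.969 = 8.937.

μ ≈ 8.937, σ ≈ 0.969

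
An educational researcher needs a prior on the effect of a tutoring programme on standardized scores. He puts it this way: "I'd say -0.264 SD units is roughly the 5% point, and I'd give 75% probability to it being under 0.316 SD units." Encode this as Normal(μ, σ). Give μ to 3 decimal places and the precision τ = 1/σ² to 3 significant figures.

For Normal(μ,σ), the p-quantile is μ + z_p·σ. Here z_{0.05} = -1.645, z_{0.75} = 0.6745.
So -0.264 = μ − 1.645σ and 0.316 = μ + 0.6745σ.
Subtracting: σ = (0.316 − -0.264)/(0.6745 − (-1.645)) = 0.250.
Then μ = -0.264 − (-1.645)·0.250 = 0.147.
Precision τ = 1/σ² = 1/0.2501² = 16.

μ = 0.147, τ = 16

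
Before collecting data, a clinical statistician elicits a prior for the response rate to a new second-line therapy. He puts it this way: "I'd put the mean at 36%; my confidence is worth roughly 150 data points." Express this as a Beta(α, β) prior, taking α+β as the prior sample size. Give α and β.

Under the effective-sample-size interpretation, Beta(α, β) has prior mean α/(α+β) and prior sample size α+β.
So α+β = 150 and α/(α+β) = 0.36, giving α = 0.36·150 = 54 and β = 150 − 54 = 96.

α = 54, β = 96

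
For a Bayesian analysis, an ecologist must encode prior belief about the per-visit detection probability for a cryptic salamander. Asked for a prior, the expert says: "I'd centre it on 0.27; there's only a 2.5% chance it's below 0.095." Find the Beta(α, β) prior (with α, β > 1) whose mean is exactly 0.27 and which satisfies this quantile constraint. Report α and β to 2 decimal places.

α ≈ 4.64, β ≈ 12.56

With mean 0.27 fixed, write α = 0.27s, β = 0.73s where s = α+β.
Need P(θ < 0.095) = 0.025 under Beta(0.27s, 0.73s). Normal approximation: (q−m)/√(m(1−m)/s) ≈ z_{0.025} = -1.96, so s ≈ 0.27·0.73·(-1.96)²/(0.095−0.27)² = 24.7.
At s = 24.7: P(θ<0.095) ≈ 0.008. Adjusting to match 0.025 gives s ≈ 17.20.
So α = 0.27·17.20 ≈ 4.64, β = 0.73·17.20 ≈ 12.56.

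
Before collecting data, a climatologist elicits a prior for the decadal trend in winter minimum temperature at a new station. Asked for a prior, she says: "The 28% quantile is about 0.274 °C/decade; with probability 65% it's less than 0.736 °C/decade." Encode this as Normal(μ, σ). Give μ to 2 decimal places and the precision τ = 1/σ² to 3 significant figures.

For Normal(μ,σ), the p-quantile is μ + z_p·σ. Here z_{0.28} = -0.5828, z_{0.65} = 0.3853.
So 0.274 = μ − 0.5828σ and 0.736 = μ + 0.3853σ.
Subtracting: σ = (0.736 − 0.274)/(0.3853 − (-0.5828)) = 0.48.
Then μ = 0.274 − (-0.5828)·0.48 = 0.55.
Precision τ = 1/σ² = 1/0.4772² = 4.39.

μ = 0.55, τ = 4.39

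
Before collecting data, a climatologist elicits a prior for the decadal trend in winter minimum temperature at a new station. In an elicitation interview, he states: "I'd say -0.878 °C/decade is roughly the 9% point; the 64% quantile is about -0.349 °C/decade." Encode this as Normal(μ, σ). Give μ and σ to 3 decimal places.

For Normal(μ,σ), the p-quantile is μ + z_p·σ. Here z_{0.09} = -1.341, z_{0.64} = 0.3585.
So -0.878 = μ − 1.341σ and -0.349 = μ + 0.3585σ.
Subtracting: σ = (-0.349 − -0.878)/(0.3585 − (-1.341)) = 0.311.
Then μ = -0.878 − (-1.341)·0.311 = -0.461.

μ = -0.461, σ = 0.311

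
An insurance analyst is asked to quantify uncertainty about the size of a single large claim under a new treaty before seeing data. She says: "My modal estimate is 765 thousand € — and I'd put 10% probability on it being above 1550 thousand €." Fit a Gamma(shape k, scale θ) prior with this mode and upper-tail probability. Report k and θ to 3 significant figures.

Gamma(k,θ) with k>1 has mode (k−1)θ, so θ = 765/(k−1).
Need P(X < 1550) = 0.9 with θ tied to k this way. Start at k = 2, θ = 765: P(X<1550) ≈ 0.601.
Too low — raise k to concentrate. Iterating converges to k ≈ 4.85.
Then θ = 765/(4.85−1) ≈ 199.

k ≈ 4.85, θ ≈ 199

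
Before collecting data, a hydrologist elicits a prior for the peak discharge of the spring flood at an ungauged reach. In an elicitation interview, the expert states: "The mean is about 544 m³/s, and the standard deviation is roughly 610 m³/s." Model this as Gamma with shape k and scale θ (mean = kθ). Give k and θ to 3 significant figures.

For Gamma(k, scale θ): mean = kθ, variance = kθ², so CV = 1/√k.
CV = SD/mean = 610/544 = 1.121, hence k = 1/CV² = 0.795.
Then θ = mean/k = 544/0.795 = 684.

k ≈ 0.795, θ ≈ 684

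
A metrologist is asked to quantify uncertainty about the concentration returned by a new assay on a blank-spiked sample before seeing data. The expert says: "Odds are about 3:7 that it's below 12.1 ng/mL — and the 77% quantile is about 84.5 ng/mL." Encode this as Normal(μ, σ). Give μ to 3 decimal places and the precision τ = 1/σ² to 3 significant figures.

μ = 42.155, τ = 0.000304

For Normal(μ,σ), the p-quantile is μ + z_p·σ. Here z_{0.3} = -0.5244, z_{0.77} = 0.7388.
So 12.1 = μ − 0.5244σ and 84.5 = μ + 0.7388σ.
Subtracting: σ = (84.5 − 12.1)/(0.7388 − (-0.5244)) = 57.313.
Then μ = 12.1 − (-0.5244)·57.313 = 42.155.
Precision τ = 1/σ² = 1/57.31² = 0.000304.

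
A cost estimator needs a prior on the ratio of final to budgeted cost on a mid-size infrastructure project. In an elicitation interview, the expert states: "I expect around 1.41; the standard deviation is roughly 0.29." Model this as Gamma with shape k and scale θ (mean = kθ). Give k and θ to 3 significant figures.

For Gamma(k, scale θ): mean = kθ, variance = kθ², so CV = 1/√k.
CV = SD/mean = 0.29/1.41 = 0.2057, hence k = 1/CV² = 23.6.
Then θ = mean/k = 1.41/23.6 = 0.0596.

k ≈ 23.6, θ ≈ 0.0596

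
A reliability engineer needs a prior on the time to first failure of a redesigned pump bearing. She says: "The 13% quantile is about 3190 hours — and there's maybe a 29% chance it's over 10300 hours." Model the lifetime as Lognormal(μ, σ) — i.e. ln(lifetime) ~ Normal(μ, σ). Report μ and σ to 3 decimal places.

μ ≈ 8.854, σ ≈ 0.698

If T ~ Lognormal(μ,σ) then ln T ~ Normal(μ,σ), so the p-quantile of ln T is μ + z_p·σ.
ln(3190) = 8.068 and ln(10300) = 9.24; z_{0.13} = -1.126, z_{0.71} = 0.5534.
σ = (9.24 − 8.068)/(0.5534 − (-1.126)) = 0.698.
μ = 8.068 − (-1.126)·0.698 = 8.854.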